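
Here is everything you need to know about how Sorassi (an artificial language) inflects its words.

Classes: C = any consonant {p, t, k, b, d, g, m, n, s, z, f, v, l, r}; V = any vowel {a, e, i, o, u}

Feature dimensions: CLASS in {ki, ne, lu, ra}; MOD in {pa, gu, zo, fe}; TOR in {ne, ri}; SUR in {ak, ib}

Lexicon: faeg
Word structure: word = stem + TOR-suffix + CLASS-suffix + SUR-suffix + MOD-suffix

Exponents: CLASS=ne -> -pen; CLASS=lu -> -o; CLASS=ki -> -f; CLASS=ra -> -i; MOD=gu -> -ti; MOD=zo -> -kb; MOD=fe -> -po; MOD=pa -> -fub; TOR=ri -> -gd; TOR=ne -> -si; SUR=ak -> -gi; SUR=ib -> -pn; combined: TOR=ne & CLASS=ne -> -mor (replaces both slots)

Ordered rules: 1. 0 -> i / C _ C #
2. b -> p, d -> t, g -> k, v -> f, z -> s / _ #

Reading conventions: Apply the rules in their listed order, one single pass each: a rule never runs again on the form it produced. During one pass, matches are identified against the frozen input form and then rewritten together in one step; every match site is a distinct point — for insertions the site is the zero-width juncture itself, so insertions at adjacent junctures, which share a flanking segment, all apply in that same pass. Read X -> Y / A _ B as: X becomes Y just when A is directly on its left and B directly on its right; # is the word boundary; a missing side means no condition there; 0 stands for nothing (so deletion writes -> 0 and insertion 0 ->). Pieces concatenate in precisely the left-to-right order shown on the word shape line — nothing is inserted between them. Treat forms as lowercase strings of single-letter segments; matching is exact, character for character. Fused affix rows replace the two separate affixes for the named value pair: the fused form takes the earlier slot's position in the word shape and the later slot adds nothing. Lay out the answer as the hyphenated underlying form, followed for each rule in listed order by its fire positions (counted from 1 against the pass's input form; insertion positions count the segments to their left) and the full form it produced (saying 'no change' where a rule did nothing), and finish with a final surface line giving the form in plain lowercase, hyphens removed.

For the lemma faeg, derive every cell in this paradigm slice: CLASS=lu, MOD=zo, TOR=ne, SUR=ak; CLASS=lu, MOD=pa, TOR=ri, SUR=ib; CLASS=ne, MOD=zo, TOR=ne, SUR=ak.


cell CLASS=lu, MOD=zo, TOR=ne, SUR=ak:
underlying: faeg-si-o-gi-kb
1. 0 -> i / C _ C #: inserts after position(s) 10: faegsiogikib
2. b -> p, d -> t, g -> k, v -> f, z -> s / _ #: fires at position(s) 12: faegsiogikip
surface: faegsiogikip

cell CLASS=lu, MOD=pa, TOR=ri, SUR=ib:
underlying: faeg-gd-o-pn-fub
1. 0 -> i / C _ C #: no change
2. b -> p, d -> t, g -> k, v -> f, z -> s / _ #: fires at position(s) 12: faeggdopnfup
surface: faeggdopnfup

cell CLASS=ne, MOD=zo, TOR=ne, SUR=ak:
underlying: faeg-mor-gi-kb
1. 0 -> i / C _ C #: inserts after position(s) 10: faegmorgikib
2. b -> p, d -> t, g -> k, v -> f, z -> s / _ #: fires at position(s) 12: faegmorgikip
surface: faegmorgikip


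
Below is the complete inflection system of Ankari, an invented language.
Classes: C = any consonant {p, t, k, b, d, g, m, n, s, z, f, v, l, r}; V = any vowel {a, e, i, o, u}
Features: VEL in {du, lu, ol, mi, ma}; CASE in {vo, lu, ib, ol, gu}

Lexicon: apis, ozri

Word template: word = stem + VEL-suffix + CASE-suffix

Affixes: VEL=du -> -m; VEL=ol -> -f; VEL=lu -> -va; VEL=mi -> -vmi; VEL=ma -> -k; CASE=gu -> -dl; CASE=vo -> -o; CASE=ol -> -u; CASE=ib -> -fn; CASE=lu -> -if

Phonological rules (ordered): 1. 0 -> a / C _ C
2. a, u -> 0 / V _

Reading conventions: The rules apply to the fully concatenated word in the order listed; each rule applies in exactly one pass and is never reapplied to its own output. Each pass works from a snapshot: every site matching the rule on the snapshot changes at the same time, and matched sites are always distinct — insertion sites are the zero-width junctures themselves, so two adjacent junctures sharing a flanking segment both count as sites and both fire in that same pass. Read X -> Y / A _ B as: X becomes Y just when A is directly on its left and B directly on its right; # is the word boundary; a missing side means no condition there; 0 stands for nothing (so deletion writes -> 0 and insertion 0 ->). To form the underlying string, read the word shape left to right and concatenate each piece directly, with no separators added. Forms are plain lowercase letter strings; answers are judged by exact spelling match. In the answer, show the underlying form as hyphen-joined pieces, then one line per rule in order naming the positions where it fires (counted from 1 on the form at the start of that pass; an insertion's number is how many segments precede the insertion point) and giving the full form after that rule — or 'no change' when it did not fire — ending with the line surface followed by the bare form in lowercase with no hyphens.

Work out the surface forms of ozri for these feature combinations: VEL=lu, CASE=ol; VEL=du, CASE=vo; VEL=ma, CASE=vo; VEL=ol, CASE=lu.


cell VEL=lu, CASE=ol:
underlying: ozri-va-u
1. 0 -> a / C _ C: inserts after position(s) 2: ozarivau
2. a, u -> 0 / V _: fires at position(s) 8: ozariva
surface: ozariva

cell VEL=du, CASE=vo:
underlying: ozri-m-o
1. 0 -> a / C _ C: inserts after position(s) 2: ozarimo
2. a, u -> 0 / V _: no change
surface: ozarimo

cell VEL=ma, CASE=vo:
underlying: ozri-k-o
1. 0 -> a / C _ C: inserts after position(s) 2: ozariko
2. a, u -> 0 / V _: no change
surface: ozariko

cell VEL=ol, CASE=lu:
underlying: ozri-f-if
1. 0 -> a / C _ C: inserts after position(s) 2: ozarifif
2. a, u -> 0 / V _: no change
surface: ozarifif


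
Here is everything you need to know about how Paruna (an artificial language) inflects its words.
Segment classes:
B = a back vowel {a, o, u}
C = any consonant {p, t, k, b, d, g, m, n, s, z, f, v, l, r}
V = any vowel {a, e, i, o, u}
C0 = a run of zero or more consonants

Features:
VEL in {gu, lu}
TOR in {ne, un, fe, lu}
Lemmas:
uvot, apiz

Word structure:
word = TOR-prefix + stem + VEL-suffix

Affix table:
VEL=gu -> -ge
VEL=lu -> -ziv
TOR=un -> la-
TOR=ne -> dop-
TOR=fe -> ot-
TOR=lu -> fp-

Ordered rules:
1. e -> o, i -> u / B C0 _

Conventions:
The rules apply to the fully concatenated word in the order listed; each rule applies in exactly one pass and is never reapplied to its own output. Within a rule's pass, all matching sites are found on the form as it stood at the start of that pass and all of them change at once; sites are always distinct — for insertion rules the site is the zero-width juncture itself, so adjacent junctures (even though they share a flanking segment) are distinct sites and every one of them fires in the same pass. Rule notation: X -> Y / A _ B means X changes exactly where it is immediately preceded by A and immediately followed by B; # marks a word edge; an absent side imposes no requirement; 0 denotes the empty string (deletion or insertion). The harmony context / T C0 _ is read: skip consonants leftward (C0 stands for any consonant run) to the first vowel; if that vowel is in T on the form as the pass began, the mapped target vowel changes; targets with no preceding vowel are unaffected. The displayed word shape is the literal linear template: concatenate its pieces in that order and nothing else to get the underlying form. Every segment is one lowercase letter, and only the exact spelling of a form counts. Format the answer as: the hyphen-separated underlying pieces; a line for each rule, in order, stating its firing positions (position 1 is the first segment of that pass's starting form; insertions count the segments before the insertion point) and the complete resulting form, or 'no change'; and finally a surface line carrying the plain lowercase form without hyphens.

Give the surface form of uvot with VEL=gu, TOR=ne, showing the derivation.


underlying: dop-uvot-ge
1. e -> o, i -> u / B C0 _: fires at position(s) 9: dopuvotgo
surface: dopuvotgo


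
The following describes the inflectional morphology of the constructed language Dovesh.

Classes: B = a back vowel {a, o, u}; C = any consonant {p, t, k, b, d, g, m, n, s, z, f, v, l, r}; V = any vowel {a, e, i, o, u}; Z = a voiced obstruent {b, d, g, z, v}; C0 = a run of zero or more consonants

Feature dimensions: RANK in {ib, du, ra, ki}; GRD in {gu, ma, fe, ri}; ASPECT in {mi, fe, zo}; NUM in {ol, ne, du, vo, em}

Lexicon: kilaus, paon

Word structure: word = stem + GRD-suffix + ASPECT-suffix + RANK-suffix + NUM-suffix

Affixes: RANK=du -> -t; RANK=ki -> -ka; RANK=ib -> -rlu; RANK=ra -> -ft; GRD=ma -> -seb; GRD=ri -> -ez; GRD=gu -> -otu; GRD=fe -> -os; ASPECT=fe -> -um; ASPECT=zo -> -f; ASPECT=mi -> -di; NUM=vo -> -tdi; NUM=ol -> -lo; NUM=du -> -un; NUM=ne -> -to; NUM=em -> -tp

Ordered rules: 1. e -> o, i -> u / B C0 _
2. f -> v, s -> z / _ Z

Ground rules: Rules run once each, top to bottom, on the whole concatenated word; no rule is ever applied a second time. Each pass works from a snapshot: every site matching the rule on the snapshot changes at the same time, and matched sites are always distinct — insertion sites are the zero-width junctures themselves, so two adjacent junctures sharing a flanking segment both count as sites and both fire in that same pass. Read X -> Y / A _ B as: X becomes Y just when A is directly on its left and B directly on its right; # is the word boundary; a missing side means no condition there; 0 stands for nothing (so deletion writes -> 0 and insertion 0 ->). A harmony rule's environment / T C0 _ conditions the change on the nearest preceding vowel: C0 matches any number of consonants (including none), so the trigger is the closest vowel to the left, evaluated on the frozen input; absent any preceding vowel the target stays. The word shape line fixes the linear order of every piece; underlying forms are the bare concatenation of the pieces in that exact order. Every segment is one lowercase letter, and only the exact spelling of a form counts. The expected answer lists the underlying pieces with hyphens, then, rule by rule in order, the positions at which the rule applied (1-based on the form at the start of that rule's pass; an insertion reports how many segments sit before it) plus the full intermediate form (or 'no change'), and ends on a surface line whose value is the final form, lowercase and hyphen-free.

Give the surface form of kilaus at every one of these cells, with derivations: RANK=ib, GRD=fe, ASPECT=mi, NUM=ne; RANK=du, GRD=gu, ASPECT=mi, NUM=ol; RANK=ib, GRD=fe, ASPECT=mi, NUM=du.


cell RANK=ib, GRD=fe, ASPECT=mi, NUM=ne:
underlying: kilaus-os-di-rlu-to
1. e -> o, i -> u / B C0 _: fires at position(s) 10: kilausosdurluto
2. f -> v, s -> z / _ Z: fires at position(s) 8: kilausozdurluto
surface: kilausozdurluto

cell RANK=du, GRD=gu, ASPECT=mi, NUM=ol:
underlying: kilaus-otu-di-t-lo
1. e -> o, i -> u / B C0 _: fires at position(s) 11: kilausotudutlo
2. f -> v, s -> z / _ Z: no change
surface: kilausotudutlo

cell RANK=ib, GRD=fe, ASPECT=mi, NUM=du:
underlying: kilaus-os-di-rlu-un
1. e -> o, i -> u / B C0 _: fires at position(s) 10: kilausosdurluun
2. f -> v, s -> z / _ Z: fires at position(s) 8: kilausozdurluun
surface: kilausozdurluun


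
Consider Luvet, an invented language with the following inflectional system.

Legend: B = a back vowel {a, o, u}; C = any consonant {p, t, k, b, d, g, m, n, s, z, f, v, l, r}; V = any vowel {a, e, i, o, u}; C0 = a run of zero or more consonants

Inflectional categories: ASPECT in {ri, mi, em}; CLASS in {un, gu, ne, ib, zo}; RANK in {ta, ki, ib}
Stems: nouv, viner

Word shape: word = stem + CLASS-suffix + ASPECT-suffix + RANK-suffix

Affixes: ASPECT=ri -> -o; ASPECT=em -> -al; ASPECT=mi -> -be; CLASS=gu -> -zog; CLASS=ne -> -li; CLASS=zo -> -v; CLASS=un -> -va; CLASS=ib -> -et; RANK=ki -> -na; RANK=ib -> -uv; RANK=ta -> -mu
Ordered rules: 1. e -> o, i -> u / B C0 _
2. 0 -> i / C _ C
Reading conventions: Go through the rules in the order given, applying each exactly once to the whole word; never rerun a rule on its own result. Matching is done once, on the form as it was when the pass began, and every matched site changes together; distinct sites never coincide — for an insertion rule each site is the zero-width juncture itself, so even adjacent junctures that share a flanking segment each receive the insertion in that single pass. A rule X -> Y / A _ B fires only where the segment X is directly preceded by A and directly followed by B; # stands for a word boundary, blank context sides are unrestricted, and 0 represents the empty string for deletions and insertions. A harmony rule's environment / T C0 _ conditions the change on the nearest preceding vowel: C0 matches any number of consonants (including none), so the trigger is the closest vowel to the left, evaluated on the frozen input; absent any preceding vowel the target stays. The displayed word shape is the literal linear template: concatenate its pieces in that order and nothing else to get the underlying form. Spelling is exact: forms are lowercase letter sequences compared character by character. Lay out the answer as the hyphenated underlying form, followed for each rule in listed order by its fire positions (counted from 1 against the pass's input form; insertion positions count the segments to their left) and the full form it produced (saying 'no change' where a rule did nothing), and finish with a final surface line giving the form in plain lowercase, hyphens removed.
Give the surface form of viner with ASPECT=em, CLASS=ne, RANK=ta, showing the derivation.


underlying: viner-li-al-mu
1. e -> o, i -> u / B C0 _: no change
2. 0 -> i / C _ C: inserts after position(s) 5, 9: vinerilialimu
surface: vinerilialimu


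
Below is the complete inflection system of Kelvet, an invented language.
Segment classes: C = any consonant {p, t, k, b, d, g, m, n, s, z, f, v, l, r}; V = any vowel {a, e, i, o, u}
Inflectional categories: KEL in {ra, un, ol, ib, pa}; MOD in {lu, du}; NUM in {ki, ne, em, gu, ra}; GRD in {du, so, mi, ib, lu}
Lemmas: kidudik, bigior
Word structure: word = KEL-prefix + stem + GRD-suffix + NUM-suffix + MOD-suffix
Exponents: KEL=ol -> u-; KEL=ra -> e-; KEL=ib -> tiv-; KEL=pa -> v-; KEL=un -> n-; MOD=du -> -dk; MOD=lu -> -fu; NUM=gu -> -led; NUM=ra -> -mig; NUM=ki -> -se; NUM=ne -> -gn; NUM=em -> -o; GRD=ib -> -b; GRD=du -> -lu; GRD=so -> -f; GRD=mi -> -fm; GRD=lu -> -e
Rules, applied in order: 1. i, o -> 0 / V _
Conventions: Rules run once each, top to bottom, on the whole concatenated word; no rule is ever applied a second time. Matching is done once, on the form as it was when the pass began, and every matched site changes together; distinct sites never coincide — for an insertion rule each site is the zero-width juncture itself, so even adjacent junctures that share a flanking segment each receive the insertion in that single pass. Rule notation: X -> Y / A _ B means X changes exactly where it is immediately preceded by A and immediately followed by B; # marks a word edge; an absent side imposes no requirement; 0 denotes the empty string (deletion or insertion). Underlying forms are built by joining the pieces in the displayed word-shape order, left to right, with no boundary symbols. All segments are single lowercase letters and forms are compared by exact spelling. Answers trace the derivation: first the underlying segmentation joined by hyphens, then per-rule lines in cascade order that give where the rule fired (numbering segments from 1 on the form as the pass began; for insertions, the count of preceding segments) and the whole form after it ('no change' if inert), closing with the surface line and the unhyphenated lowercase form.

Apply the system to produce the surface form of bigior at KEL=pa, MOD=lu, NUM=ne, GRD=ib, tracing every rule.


underlying: v-bigior-b-gn-fu
1. i, o -> 0 / V _: fires at position(s) 6: vbigirbgnfu
surface: vbigirbgnfu


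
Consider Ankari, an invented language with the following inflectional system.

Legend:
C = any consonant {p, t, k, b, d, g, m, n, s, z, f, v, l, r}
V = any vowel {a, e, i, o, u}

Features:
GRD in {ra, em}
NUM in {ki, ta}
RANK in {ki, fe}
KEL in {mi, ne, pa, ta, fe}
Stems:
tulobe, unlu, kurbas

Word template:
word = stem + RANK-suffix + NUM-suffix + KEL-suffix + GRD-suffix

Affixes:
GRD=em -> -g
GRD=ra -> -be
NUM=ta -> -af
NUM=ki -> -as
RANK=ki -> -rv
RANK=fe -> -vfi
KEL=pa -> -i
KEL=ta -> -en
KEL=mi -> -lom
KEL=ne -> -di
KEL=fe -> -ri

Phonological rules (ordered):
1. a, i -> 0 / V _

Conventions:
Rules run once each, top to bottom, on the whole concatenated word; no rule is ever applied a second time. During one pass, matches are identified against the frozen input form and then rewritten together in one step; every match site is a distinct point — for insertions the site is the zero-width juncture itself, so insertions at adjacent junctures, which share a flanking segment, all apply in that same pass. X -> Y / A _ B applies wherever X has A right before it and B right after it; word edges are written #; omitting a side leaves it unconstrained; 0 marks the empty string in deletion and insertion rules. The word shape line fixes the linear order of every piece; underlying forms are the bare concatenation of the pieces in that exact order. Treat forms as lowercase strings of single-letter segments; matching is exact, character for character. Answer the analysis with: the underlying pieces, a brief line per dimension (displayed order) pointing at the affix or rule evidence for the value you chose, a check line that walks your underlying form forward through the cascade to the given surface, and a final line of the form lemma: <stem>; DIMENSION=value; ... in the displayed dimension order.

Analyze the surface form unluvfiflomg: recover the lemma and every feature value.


underlying: unlu-vfi-af-lom-g
GRD=em - signalled by the affix -g
NUM=ta - signalled by the affix -af
RANK=fe - signalled by the affix -vfi
KEL=mi - signalled by the affix -lom
check: unluvfiaflomg -> unluvfiflomg
lemma: unlu; GRD=em; NUM=ta; RANK=fe; KEL=mi


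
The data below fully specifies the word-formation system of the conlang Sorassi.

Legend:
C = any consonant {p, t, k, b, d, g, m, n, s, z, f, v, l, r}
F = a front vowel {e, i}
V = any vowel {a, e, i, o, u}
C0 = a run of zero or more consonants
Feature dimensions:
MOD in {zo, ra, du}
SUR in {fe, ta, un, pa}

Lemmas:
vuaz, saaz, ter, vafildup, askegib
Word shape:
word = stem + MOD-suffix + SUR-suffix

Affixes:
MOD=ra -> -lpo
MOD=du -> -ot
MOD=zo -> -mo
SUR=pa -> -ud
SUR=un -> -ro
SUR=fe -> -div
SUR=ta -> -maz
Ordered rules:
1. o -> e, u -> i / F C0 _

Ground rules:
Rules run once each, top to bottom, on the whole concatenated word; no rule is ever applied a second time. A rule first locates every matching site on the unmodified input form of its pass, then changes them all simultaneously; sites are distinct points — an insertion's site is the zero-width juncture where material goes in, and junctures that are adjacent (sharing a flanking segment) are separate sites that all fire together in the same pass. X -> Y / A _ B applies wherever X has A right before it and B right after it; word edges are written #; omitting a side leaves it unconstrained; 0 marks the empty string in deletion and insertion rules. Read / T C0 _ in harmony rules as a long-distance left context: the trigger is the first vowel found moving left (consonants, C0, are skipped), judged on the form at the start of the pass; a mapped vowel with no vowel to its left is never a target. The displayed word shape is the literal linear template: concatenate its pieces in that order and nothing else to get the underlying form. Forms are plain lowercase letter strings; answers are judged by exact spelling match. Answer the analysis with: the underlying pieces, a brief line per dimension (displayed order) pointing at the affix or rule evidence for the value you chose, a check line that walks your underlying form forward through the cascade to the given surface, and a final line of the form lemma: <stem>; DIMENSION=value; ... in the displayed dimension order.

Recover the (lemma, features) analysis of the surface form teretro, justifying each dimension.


underlying: ter-ot-ro
MOD=du - signalled by the affix -ot
SUR=un - signalled by the affix -ro
check: terotro -> teretro
lemma: ter; MOD=du; SUR=un


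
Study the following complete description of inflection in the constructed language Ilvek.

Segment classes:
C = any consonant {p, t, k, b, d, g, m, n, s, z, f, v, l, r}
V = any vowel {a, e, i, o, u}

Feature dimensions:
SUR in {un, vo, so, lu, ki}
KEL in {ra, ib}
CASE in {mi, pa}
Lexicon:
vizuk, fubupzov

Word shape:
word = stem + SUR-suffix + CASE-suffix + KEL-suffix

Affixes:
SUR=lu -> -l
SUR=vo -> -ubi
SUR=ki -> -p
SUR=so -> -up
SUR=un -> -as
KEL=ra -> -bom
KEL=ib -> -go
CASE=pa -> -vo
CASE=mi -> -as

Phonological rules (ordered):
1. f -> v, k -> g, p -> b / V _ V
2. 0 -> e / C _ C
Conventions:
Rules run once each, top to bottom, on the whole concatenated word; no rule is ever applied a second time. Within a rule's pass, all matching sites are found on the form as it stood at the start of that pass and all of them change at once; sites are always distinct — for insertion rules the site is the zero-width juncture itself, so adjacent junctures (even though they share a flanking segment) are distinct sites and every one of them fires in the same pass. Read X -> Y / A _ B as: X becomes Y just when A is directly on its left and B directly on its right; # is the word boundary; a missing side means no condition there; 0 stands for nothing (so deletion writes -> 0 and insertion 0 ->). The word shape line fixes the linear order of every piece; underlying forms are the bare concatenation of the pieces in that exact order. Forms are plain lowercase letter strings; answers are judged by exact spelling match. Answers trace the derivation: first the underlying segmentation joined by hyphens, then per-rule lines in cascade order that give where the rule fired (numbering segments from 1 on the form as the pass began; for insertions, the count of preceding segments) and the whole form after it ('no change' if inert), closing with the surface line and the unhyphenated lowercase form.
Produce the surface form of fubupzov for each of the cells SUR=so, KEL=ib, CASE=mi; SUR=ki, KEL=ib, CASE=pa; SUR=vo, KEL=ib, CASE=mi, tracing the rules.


cell SUR=so, KEL=ib, CASE=mi:
underlying: fubupzov-up-as-go
1. f -> v, k -> g, p -> b / V _ V: fires at position(s) 10: fubupzovubasgo
2. 0 -> e / C _ C: inserts after position(s) 5, 12: fubupezovubasego
surface: fubupezovubasego

cell SUR=ki, KEL=ib, CASE=pa:
underlying: fubupzov-p-vo-go
1. f -> v, k -> g, p -> b / V _ V: no change
2. 0 -> e / C _ C: inserts after position(s) 5, 8, 9: fubupezovepevogo
surface: fubupezovepevogo

cell SUR=vo, KEL=ib, CASE=mi:
underlying: fubupzov-ubi-as-go
1. f -> v, k -> g, p -> b / V _ V: no change
2. 0 -> e / C _ C: inserts after position(s) 5, 13: fubupezovubiasego
surface: fubupezovubiasego


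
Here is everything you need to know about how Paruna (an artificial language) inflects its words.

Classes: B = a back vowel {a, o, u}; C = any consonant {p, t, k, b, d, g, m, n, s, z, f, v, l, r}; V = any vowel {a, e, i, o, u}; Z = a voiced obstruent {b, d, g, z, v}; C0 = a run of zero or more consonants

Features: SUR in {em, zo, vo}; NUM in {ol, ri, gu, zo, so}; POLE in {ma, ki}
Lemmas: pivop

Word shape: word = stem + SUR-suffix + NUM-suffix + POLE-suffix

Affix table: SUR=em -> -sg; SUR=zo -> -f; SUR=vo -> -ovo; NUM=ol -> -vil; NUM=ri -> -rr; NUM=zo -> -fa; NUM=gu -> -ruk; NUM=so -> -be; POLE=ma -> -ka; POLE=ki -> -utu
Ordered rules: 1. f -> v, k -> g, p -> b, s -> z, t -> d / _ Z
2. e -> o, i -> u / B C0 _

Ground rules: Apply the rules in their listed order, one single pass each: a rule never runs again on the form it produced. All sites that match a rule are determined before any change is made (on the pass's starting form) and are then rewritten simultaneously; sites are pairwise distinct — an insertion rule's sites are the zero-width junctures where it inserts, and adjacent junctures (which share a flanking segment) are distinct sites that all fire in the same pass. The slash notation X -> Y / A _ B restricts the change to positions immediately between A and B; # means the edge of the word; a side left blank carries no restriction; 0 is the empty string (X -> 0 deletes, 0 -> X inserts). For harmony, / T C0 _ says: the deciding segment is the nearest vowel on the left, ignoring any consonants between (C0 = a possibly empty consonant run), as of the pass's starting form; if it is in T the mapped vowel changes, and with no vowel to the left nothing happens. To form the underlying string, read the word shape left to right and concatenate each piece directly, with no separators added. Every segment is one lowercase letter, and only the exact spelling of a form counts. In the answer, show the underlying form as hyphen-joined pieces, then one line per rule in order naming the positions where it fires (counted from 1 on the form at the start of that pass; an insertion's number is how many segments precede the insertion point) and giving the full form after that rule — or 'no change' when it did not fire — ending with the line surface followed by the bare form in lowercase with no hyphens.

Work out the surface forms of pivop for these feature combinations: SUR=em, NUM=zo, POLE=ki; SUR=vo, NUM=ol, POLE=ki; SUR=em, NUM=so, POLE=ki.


cell SUR=em, NUM=zo, POLE=ki:
underlying: pivop-sg-fa-utu
1. f -> v, k -> g, p -> b, s -> z, t -> d / _ Z: fires at position(s) 6: pivopzgfautu
2. e -> o, i -> u / B C0 _: no change
surface: pivopzgfautu

cell SUR=vo, NUM=ol, POLE=ki:
underlying: pivop-ovo-vil-utu
1. f -> v, k -> g, p -> b, s -> z, t -> d / _ Z: no change
2. e -> o, i -> u / B C0 _: fires at position(s) 10: pivopovovulutu
surface: pivopovovulutu

cell SUR=em, NUM=so, POLE=ki:
underlying: pivop-sg-be-utu
1. f -> v, k -> g, p -> b, s -> z, t -> d / _ Z: fires at position(s) 6: pivopzgbeutu
2. e -> o, i -> u / B C0 _: fires at position(s) 9: pivopzgboutu
surface: pivopzgboutu


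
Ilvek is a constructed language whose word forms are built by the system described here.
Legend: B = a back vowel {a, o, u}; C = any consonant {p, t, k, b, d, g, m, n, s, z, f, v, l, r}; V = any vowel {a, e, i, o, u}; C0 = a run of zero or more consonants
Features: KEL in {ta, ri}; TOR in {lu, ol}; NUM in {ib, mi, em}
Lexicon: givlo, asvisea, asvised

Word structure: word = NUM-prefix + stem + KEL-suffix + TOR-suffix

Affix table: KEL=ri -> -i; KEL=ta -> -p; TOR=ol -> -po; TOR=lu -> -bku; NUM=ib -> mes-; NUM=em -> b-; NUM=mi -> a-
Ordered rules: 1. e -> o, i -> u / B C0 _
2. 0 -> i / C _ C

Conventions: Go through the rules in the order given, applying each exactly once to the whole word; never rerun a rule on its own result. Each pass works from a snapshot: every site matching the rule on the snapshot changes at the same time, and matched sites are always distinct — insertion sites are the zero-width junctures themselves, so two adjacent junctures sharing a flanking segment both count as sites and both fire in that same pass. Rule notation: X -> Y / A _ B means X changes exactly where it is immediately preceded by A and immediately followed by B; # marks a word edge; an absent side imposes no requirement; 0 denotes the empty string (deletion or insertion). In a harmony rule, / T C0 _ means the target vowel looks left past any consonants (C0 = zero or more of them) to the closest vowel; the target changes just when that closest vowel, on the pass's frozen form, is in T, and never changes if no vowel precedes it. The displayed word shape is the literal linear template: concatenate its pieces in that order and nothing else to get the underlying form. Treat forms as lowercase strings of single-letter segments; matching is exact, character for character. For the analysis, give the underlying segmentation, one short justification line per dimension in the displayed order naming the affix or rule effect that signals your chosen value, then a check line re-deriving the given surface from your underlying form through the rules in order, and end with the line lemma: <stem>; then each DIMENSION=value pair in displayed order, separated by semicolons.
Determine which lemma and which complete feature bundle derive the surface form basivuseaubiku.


underlying: b-asvisea-i-bku
KEL=ri - signalled by the affix -i
TOR=lu - signalled by the affix -bku
NUM=em - signalled by the affix b-
check: basviseaibku -> basvuseaubku -> basivuseaubiku
lemma: asvisea; KEL=ri; TOR=lu; NUM=em


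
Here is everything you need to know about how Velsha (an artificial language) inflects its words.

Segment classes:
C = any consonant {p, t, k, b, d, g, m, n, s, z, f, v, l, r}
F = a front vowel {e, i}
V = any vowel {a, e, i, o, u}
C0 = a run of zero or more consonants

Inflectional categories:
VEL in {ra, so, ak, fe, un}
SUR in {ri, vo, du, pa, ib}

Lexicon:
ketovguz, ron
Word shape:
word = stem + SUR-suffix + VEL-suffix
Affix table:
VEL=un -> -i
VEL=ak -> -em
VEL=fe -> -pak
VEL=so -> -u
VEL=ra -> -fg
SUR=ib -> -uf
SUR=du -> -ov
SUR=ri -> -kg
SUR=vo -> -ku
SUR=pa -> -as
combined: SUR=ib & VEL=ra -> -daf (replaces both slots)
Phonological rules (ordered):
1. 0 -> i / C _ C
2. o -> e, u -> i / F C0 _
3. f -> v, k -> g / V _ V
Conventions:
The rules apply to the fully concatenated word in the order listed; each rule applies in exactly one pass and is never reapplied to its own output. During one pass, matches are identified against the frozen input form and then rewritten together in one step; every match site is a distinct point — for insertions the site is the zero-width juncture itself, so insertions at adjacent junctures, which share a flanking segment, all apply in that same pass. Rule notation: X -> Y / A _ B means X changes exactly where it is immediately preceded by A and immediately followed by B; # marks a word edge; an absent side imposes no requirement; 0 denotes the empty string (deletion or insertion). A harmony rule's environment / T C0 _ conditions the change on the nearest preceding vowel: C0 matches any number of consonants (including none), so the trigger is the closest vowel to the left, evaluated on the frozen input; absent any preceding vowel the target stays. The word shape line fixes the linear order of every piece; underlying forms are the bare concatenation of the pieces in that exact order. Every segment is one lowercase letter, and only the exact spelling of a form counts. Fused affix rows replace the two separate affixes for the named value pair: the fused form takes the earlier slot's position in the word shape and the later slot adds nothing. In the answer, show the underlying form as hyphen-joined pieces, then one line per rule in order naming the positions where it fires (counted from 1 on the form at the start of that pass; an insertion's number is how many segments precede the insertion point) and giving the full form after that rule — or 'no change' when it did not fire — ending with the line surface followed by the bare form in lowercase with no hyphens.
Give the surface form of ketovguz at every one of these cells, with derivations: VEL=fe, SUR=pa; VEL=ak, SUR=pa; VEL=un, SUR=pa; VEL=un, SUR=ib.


cell VEL=fe, SUR=pa:
underlying: ketovguz-as-pak
1. 0 -> i / C _ C: inserts after position(s) 5, 10: ketoviguzasipak
2. o -> e, u -> i / F C0 _: fires at position(s) 4, 8: ketevigizasipak
3. f -> v, k -> g / V _ V: no change
surface: ketevigizasipak

cell VEL=ak, SUR=pa:
underlying: ketovguz-as-em
1. 0 -> i / C _ C: inserts after position(s) 5: ketoviguzasem
2. o -> e, u -> i / F C0 _: fires at position(s) 4, 8: ketevigizasem
3. f -> v, k -> g / V _ V: no change
surface: ketevigizasem

cell VEL=un, SUR=pa:
underlying: ketovguz-as-i
1. 0 -> i / C _ C: inserts after position(s) 5: ketoviguzasi
2. o -> e, u -> i / F C0 _: fires at position(s) 4, 8: ketevigizasi
3. f -> v, k -> g / V _ V: no change
surface: ketevigizasi

cell VEL=un, SUR=ib:
underlying: ketovguz-uf-i
1. 0 -> i / C _ C: inserts after position(s) 5: ketoviguzufi
2. o -> e, u -> i / F C0 _: fires at position(s) 4, 8: ketevigizufi
3. f -> v, k -> g / V _ V: fires at position(s) 11: ketevigizuvi
surface: ketevigizuvi


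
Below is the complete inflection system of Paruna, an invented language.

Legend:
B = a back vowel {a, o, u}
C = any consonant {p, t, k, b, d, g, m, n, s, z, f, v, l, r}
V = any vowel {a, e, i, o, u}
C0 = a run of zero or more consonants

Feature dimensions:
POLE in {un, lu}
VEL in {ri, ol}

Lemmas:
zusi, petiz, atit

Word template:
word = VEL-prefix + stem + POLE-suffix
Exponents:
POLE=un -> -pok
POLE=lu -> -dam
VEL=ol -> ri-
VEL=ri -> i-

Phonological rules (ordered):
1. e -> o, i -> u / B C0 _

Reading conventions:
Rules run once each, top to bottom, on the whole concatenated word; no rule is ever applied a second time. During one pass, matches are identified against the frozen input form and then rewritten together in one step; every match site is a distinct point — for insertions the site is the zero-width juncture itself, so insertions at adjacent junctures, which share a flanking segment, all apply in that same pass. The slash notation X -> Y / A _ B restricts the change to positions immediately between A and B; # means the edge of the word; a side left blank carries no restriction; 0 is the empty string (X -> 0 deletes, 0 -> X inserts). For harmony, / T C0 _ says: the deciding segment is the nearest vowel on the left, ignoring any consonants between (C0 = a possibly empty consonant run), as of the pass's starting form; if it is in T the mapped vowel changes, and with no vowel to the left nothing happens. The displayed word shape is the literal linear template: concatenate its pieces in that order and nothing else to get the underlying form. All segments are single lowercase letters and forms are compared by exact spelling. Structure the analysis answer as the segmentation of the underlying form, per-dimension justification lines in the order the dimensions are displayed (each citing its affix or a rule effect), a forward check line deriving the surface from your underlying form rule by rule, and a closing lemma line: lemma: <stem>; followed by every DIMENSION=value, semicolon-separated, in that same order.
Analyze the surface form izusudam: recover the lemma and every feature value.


underlying: i-zusi-dam
POLE=lu - signalled by the affix -dam
VEL=ri - signalled by the affix i-
check: izusidam -> izusudam
lemma: zusi; POLE=lu; VEL=ri


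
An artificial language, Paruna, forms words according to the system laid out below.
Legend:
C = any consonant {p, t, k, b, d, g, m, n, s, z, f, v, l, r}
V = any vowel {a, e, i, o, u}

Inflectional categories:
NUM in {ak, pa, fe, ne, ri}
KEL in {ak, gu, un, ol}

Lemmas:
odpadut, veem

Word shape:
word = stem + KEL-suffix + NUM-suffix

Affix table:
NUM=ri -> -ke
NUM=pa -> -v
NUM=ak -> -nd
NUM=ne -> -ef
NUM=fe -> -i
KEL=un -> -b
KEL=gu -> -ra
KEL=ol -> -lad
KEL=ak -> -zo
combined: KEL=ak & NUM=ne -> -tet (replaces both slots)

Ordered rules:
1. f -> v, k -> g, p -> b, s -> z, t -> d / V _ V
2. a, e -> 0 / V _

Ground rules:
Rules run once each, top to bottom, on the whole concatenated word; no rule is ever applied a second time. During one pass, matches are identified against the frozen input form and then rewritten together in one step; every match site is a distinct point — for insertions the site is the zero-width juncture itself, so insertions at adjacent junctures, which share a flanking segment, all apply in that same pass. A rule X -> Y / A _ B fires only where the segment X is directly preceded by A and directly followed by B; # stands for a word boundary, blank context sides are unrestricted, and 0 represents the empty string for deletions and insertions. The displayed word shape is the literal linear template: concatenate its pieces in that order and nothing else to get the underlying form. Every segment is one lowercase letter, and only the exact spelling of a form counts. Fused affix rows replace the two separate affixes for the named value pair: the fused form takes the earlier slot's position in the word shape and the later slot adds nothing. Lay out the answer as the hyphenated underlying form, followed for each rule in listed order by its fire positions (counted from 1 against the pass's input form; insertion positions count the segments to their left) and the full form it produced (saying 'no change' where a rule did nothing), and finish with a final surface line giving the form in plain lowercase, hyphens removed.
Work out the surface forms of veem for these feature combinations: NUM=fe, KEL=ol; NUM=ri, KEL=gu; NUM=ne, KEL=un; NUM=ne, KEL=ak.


cell NUM=fe, KEL=ol:
underlying: veem-lad-i
1. f -> v, k -> g, p -> b, s -> z, t -> d / V _ V: no change
2. a, e -> 0 / V _: fires at position(s) 3: vemladi
surface: vemladi

cell NUM=ri, KEL=gu:
underlying: veem-ra-ke
1. f -> v, k -> g, p -> b, s -> z, t -> d / V _ V: fires at position(s) 7: veemrage
2. a, e -> 0 / V _: fires at position(s) 3: vemrage
surface: vemrage

cell NUM=ne, KEL=un:
underlying: veem-b-ef
1. f -> v, k -> g, p -> b, s -> z, t -> d / V _ V: no change
2. a, e -> 0 / V _: fires at position(s) 3: vembef
surface: vembef

cell NUM=ne, KEL=ak:
underlying: veem-tet
1. f -> v, k -> g, p -> b, s -> z, t -> d / V _ V: no change
2. a, e -> 0 / V _: fires at position(s) 3: vemtet
surface: vemtet


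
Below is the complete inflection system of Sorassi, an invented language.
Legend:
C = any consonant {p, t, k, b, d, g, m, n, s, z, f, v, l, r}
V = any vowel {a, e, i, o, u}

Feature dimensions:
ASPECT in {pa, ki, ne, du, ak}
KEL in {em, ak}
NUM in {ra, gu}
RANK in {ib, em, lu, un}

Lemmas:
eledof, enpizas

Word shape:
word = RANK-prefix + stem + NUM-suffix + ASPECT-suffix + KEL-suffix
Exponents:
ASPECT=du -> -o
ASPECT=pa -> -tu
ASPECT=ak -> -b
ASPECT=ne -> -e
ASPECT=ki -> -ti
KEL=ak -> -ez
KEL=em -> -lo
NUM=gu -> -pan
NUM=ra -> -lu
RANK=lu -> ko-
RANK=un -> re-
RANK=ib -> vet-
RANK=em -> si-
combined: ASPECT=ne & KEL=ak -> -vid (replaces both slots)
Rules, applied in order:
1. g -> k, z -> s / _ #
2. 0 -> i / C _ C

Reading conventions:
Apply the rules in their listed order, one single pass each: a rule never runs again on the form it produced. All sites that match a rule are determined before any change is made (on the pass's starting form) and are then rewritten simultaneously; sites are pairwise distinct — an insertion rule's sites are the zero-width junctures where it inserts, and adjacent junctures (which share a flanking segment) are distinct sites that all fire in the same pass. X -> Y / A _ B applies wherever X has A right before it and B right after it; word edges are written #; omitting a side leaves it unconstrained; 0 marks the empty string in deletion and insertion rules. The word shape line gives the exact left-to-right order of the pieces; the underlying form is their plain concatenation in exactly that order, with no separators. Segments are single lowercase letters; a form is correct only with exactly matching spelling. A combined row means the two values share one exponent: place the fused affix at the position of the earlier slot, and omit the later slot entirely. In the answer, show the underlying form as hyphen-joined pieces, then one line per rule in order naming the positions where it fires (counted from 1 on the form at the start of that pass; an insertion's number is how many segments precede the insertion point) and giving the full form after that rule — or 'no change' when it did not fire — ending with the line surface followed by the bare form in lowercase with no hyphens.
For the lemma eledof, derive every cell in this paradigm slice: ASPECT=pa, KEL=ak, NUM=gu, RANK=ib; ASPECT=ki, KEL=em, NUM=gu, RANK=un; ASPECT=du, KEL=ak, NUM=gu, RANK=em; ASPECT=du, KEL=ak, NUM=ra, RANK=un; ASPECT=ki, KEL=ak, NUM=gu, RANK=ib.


cell ASPECT=pa, KEL=ak, NUM=gu, RANK=ib:
underlying: vet-eledof-pan-tu-ez
1. g -> k, z -> s / _ #: fires at position(s) 16: veteledofpantues
2. 0 -> i / C _ C: inserts after position(s) 9, 12: veteledofipanitues
surface: veteledofipanitues

cell ASPECT=ki, KEL=em, NUM=gu, RANK=un:
underlying: re-eledof-pan-ti-lo
1. g -> k, z -> s / _ #: no change
2. 0 -> i / C _ C: inserts after position(s) 8, 11: reeledofipanitilo
surface: reeledofipanitilo

cell ASPECT=du, KEL=ak, NUM=gu, RANK=em:
underlying: si-eledof-pan-o-ez
1. g -> k, z -> s / _ #: fires at position(s) 14: sieledofpanoes
2. 0 -> i / C _ C: inserts after position(s) 8: sieledofipanoes
surface: sieledofipanoes

cell ASPECT=du, KEL=ak, NUM=ra, RANK=un:
underlying: re-eledof-lu-o-ez
1. g -> k, z -> s / _ #: fires at position(s) 13: reeledofluoes
2. 0 -> i / C _ C: inserts after position(s) 8: reeledofiluoes
surface: reeledofiluoes

cell ASPECT=ki, KEL=ak, NUM=gu, RANK=ib:
underlying: vet-eledof-pan-ti-ez
1. g -> k, z -> s / _ #: fires at position(s) 16: veteledofpanties
2. 0 -> i / C _ C: inserts after position(s) 9, 12: veteledofipanities
surface: veteledofipanities
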